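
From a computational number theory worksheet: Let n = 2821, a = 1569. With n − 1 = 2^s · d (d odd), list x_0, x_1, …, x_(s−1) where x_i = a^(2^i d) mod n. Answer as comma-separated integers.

n − 1 = 2820 = 2^2 · 705, so s = 2 and d = 705.
x_0 = 1569^705 mod 2821 = 1.
x_1 = 1^2 mod 2821 = 1.

1, 1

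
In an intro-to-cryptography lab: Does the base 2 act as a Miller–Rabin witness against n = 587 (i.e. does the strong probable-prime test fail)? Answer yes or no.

n − 1 = 586 = 2^1 · 293, so s = 1 and d = 293.
x_0 = 2^293 mod 587 = 586.
x_0 = 586 ≡ −1, so 2 is not a witness.

no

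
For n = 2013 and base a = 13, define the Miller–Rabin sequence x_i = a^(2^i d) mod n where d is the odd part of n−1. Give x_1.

196

n − 1 = 2012 = 2^2 · 503, so s = 2 and d = 503.
x_0 = 13^503 mod 2013 = 1999.
x_1 = 1999^2 mod 2013 = 196.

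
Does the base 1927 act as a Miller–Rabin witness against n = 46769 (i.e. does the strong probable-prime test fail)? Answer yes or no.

no

n − 1 = 46768 = 2^4 · 2923, so s = 4 and d = 2923.
Repeated squaring mod 46769: 1927^1 ≡ 1927, 1927^2 ≡ 18578, 1927^4 ≡ 33633, 1927^8 ≡ 23655, 1927^16 ≡ 14709, 1927^32 ≡ 1287, 1927^64 ≡ 19454, 1927^128 ≡ 3368, 1927^256 ≡ 25326, 1927^512 ≡ 16210, 1927^1024 ≡ 15858, 1927^2048 ≡ 46020.
2923 = 2048 + 512 + 256 + 64 + 32 + 8 + 2 + 1, so 1927^2923 ≡ 46020·16210·25326·19454·1287·23655·18578·1927 ≡ 28308 (mod 46769).
x_0 = 1927^2923 mod 46769 = 28308.
x_0 is neither 1 nor 46768, so continue squaring.
x_1 = 28308^2 mod 46769 = 2818.
x_2 = 2818^2 mod 46769 = 37163.
x_3 = 37163^2 mod 46769 = 46768.
x_3 ≡ −1, so 1927 is not a witness.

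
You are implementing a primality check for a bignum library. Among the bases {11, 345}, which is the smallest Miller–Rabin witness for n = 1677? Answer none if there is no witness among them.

n − 1 = 1676 = 2^2 · 419, so s = 2 and d = 419.
Base 11: x_0 = 11^419 mod 1677 = 305. x_0 is neither 1 nor 1676, so continue squaring. x_1 = 305^2 mod 1677 = 790. Reached i = s−1 = 1 without hitting −1: 11 is a Miller–Rabin witness and 1677 is composite.
Base 345: x_0 = 345^419 mod 1677 = 990. x_0 is neither 1 nor 1676, so continue squaring. x_1 = 990^2 mod 1677 = 732. Reached i = s−1 = 1 without hitting −1: 345 is a Miller–Rabin witness and 1677 is composite.
The smallest witness among the given bases is 11.

11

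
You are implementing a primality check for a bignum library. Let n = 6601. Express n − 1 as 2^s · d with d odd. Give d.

Halving: 6600 → 3300 → 1650 → 825; 825 is odd.
So 6600 = 2^3 · 825.

825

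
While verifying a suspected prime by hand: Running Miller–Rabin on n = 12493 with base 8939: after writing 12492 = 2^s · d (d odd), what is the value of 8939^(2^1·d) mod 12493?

7630

n − 1 = 12492 = 2^2 · 3123, so s = 2 and d = 3123.
x_0 = 8939^3123 mod 12493 = 8182.
x_1 = 8182^2 mod 12493 = 7630.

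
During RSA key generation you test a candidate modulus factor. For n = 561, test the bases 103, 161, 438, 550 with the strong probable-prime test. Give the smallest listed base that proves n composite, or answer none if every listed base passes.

161

n − 1 = 560 = 2^4 · 35, so s = 4 and d = 35.
Base 103: x_0 = 103^35 mod 561 = 1. x_0 = 1, so 103 is not a witness.
Base 161: x_0 = 161^35 mod 561 = 461. x_0 is neither 1 nor 560, so continue squaring. x_1 = 461^2 mod 561 = 463. x_2 = 463^2 mod 561 = 67. x_3 = 67^2 mod 561 = 1. x_3 = 1 but x_2 ≠ ±1, a nontrivial square root of 1 — 161 is a witness and 561 is composite.
Base 438: x_0 = 438^35 mod 561 = 276. x_0 is neither 1 nor 560, so continue squaring. x_1 = 276^2 mod 561 = 441. x_2 = 441^2 mod 561 = 375. x_3 = 375^2 mod 561 = 375. Reached i = s−1 = 3 without hitting −1: 438 is a Miller–Rabin witness and 561 is composite.
Base 550: x_0 = 550^35 mod 561 = 352. x_0 is neither 1 nor 560, so continue squaring. x_1 = 352^2 mod 561 = 484. x_2 = 484^2 mod 561 = 319. x_3 = 319^2 mod 561 = 220. Reached i = s−1 = 3 without hitting −1: 550 is a Miller–Rabin witness and 561 is composite.
The smallest witness among the given bases is 161.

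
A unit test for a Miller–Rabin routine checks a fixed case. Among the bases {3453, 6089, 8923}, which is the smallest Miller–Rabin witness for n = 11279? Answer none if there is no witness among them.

none

n − 1 = 11278 = 2^1 · 5639, so s = 1 and d = 5639.
Base 3453: x_0 = 3453^5639 mod 11279 = 1. x_0 = 1, so 3453 is not a witness.
Base 6089: x_0 = 6089^5639 mod 11279 = 11278. x_0 = 11278 ≡ −1, so 6089 is not a witness.
Base 8923: x_0 = 8923^5639 mod 11279 = 11278. x_0 = 11278 ≡ −1, so 8923 is not a witness.
No listed base is a witness for 11279.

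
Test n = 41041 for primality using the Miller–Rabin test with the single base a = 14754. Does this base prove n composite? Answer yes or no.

yes

n − 1 = 41040 = 2^4 · 2565, so s = 4 and d = 2565.
x_0 = 14754^2565 mod 41041 = 28755.
x_0 is neither 1 nor 41040, so continue squaring.
x_1 = 28755^2 mod 41041 = 38039.
x_2 = 38039^2 mod 41041 = 24025.
x_3 = 24025^2 mod 41041 = 1.
x_3 = 1 but x_2 ≠ ±1, a nontrivial square root of 1 — 14754 is a witness and 41041 is composite.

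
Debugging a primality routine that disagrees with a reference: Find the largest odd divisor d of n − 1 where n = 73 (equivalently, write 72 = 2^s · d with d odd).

Halving: 72 → 36 → 18 → 9; 9 is odd.
So 72 = 2^3 · 9.

9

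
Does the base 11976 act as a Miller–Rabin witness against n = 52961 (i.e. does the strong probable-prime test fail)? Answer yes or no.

yes

n − 1 = 52960 = 2^5 · 1655, so s = 5 and d = 1655.
x_0 = 11976^1655 mod 52961 = 16062.
x_0 is neither 1 nor 52960, so continue squaring.
x_1 = 16062^2 mod 52961 = 14813.
x_2 = 14813^2 mod 52961 = 7546.
x_3 = 7546^2 mod 52961 = 9041.
x_4 = 9041^2 mod 52961 = 20858.
Reached i = s−1 = 4 without hitting −1: 11976 is a Miller–Rabin witness and 52961 is composite.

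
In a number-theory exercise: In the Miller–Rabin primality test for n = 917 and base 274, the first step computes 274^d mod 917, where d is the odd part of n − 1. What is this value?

n − 1 = 916 = 2^2 · 229, so s = 2 and d = 229.
274^229 mod 917 = 267.

267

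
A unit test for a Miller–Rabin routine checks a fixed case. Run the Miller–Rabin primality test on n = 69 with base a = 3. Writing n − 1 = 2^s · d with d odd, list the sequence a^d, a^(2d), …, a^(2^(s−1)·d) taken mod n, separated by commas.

39, 3

n − 1 = 68 = 2^2 · 17, so s = 2 and d = 17.
x_0 = 3^17 mod 69 = 39.
x_1 = 39^2 mod 69 = 3.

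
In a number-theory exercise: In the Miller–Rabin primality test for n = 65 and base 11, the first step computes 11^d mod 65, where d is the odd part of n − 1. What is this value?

n − 1 = 64 = 2^6 · 1, so s = 6 and d = 1.
11^1 mod 65 = 11.

11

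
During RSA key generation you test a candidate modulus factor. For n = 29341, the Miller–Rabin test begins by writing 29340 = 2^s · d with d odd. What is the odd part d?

7335

Halving: 29340 → 14670 → 7335; 7335 is odd.
So 29340 = 2^2 · 7335.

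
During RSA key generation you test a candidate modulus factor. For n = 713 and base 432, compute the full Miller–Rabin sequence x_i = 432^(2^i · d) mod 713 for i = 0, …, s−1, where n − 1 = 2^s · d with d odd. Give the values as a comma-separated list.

294, 163, 188

n − 1 = 712 = 2^3 · 89, so s = 3 and d = 89.
x_0 = 432^89 mod 713 = 294.
x_1 = 294^2 mod 713 = 163.
x_2 = 163^2 mod 713 = 188.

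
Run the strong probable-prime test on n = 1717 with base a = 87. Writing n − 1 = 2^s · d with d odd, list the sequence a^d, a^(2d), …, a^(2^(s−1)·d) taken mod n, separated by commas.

n − 1 = 1716 = 2^2 · 429, so s = 2 and d = 429.
x_0 = 87^429 mod 1717 = 440.
x_1 = 440^2 mod 1717 = 1296.

440, 1296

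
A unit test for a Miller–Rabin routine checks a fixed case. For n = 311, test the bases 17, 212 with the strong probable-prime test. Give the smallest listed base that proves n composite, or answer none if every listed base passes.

n − 1 = 310 = 2^1 · 155, so s = 1 and d = 155.
Base 17: x_0 = 17^155 mod 311 = 310. x_0 = 310 ≡ −1, so 17 is not a witness.
Base 212: x_0 = 212^155 mod 311 = 1. x_0 = 1, so 212 is not a witness.
No listed base is a witness for 311.

none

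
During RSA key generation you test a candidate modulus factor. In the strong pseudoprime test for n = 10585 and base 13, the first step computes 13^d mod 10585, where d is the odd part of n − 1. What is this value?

n − 1 = 10584 = 2^3 · 1323, so s = 3 and d = 1323.
Repeated squaring mod 10585: 13^1 ≡ 13, 13^2 ≡ 169, 13^4 ≡ 7391, 13^8 ≡ 8281, 13^16 ≡ 5331, 13^32 ≡ 9421, 13^64 ≡ 16, 13^128 ≡ 256, 13^256 ≡ 2026, 13^512 ≡ 8281, 13^1024 ≡ 5331.
1323 = 1024 + 256 + 32 + 8 + 2 + 1, so 13^1323 ≡ 5331·2026·9421·8281·169·13 ≡ 6872 (mod 10585).

6872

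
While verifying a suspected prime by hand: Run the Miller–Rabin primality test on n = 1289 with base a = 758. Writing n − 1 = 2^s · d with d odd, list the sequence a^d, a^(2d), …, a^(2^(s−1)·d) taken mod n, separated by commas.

n − 1 = 1288 = 2^3 · 161, so s = 3 and d = 161.
x_0 = 758^161 mod 1289 = 792.
x_1 = 792^2 mod 1289 = 810.
x_2 = 810^2 mod 1289 = 1288.

792, 810, 1288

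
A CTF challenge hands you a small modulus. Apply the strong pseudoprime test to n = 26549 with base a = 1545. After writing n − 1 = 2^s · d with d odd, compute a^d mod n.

16152

n − 1 = 26548 = 2^2 · 6637, so s = 2 and d = 6637.
1545^6637 mod 26549 = 16152.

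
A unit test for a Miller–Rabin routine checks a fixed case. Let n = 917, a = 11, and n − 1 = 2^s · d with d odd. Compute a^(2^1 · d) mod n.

n − 1 = 916 = 2^2 · 229, so s = 2 and d = 229.
x_0 = 11^229 mod 917 = 760.
x_1 = 760^2 mod 917 = 807.

807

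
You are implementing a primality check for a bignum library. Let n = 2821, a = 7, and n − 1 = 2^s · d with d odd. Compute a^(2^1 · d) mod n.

n − 1 = 2820 = 2^2 · 705, so s = 2 and d = 705.
By repeated squaring, 7^705 ≡ 931 (mod 2821).
x_0 = 931.
x_1 = 931^2 mod 2821 = 714.

714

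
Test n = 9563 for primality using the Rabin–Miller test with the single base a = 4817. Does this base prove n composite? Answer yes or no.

n − 1 = 9562 = 2^1 · 4781, so s = 1 and d = 4781.
x_0 = 4817^4781 mod 9563 = 4890.
x_0 ∉ {1, 9562} and s = 1, so 4817 is a Miller–Rabin witness and 9563 is composite.

yes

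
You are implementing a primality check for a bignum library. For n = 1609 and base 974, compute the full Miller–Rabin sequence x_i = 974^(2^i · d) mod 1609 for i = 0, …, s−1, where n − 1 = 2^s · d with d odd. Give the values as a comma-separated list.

1254, 523, 1608

n − 1 = 1608 = 2^3 · 201, so s = 3 and d = 201.
x_0 = 974^201 mod 1609 = 1254.
x_1 = 1254^2 mod 1609 = 523.
x_2 = 523^2 mod 1609 = 1608.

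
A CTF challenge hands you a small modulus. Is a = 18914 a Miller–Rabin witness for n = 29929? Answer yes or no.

n − 1 = 29928 = 2^3 · 3741, so s = 3 and d = 3741.
x_0 = 18914^3741 mod 29929 = 19896.
x_0 is neither 1 nor 29928, so continue squaring.
x_1 = 19896^2 mod 29929 = 9862.
x_2 = 9862^2 mod 29929 = 19723.
Reached i = s−1 = 2 without hitting −1: 18914 is a Miller–Rabin witness and 29929 is composite.

yes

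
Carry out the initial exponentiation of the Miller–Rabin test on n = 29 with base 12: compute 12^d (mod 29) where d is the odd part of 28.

17

n − 1 = 28 = 2^2 · 7, so s = 2 and d = 7.
Repeated squaring mod 29: 12^1 ≡ 12, 12^2 ≡ 28, 12^4 ≡ 1.
7 = 4 + 2 + 1, so 12^7 ≡ 1·28·12 ≡ 17 (mod 29).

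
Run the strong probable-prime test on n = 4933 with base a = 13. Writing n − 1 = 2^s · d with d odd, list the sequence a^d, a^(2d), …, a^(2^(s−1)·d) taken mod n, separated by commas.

n − 1 = 4932 = 2^2 · 1233, so s = 2 and d = 1233.
x_0 = 13^1233 mod 4933 = 1194.
x_1 = 1194^2 mod 4933 = 4932.

1194, 4932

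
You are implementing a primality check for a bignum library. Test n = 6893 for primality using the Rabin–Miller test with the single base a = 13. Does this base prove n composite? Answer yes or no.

yes

n − 1 = 6892 = 2^2 · 1723, so s = 2 and d = 1723.
x_0 = 13^1723 mod 6893 = 257.
x_0 is neither 1 nor 6892, so continue squaring.
x_1 = 257^2 mod 6893 = 4012.
Reached i = s−1 = 1 without hitting −1: 13 is a Miller–Rabin witness and 6893 is composite.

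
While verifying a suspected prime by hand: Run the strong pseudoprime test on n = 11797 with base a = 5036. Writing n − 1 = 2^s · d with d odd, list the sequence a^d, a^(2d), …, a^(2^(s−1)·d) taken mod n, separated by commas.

n − 1 = 11796 = 2^2 · 2949, so s = 2 and d = 2949.
x_0 = 5036^2949 mod 11797 = 9240.
x_1 = 9240^2 mod 11797 = 2711.

9240, 2711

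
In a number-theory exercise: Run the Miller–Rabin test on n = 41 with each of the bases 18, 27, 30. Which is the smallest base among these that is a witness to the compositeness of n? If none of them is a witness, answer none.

none

n − 1 = 40 = 2^3 · 5, so s = 3 and d = 5.
Base 18: x_0 = 18^5 mod 41 = 1. x_0 = 1, so 18 is not a witness.
Base 27: x_0 = 27^5 mod 41 = 14. x_0 is neither 1 nor 40, so continue squaring. x_1 = 14^2 mod 41 = 32. x_2 = 32^2 mod 41 = 40. x_2 ≡ −1, so 27 is not a witness.
Base 30: x_0 = 30^5 mod 41 = 38. x_0 is neither 1 nor 40, so continue squaring. x_1 = 38^2 mod 41 = 9. x_2 = 9^2 mod 41 = 40. x_2 ≡ −1, so 30 is not a witness.
No listed base is a witness for 41.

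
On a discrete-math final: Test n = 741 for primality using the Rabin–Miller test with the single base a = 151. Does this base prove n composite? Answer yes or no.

yes

n − 1 = 740 = 2^2 · 185, so s = 2 and d = 185.
x_0 = 151^185 mod 741 = 151.
x_0 is neither 1 nor 740, so continue squaring.
x_1 = 151^2 mod 741 = 571.
Reached i = s−1 = 1 without hitting −1: 151 is a Miller–Rabin witness and 741 is composite.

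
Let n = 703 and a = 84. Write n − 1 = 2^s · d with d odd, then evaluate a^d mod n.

n − 1 = 702 = 2^1 · 351, so s = 1 and d = 351.
84^351 mod 703 = 75.

75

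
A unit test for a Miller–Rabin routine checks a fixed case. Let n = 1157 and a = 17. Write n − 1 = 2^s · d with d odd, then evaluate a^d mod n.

n − 1 = 1156 = 2^2 · 289, so s = 2 and d = 289.
17^289 mod 1157 = 160.

160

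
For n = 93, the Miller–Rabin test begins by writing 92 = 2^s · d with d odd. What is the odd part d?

23

Halving: 92 → 46 → 23; 23 is odd.
So 92 = 2^2 · 23.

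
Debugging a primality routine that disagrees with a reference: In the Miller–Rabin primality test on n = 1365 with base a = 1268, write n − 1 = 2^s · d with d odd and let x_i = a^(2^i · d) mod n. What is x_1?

n − 1 = 1364 = 2^2 · 341, so s = 2 and d = 341.
x_0 = 1268^341 mod 1365 = 323.
x_1 = 323^2 mod 1365 = 589.

589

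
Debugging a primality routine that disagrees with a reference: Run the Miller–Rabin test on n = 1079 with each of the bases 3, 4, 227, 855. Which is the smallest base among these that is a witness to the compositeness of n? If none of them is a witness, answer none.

3

n − 1 = 1078 = 2^1 · 539, so s = 1 and d = 539.
Base 3: x_0 = 3^539 mod 1079 = 646. x_0 ∉ {1, 1078} and s = 1, so 3 is a Miller–Rabin witness and 1079 is composite.
Base 4: x_0 = 4^539 mod 1079 = 361. x_0 ∉ {1, 1078} and s = 1, so 4 is a Miller–Rabin witness and 1079 is composite.
Base 227: x_0 = 227^539 mod 1079 = 908. x_0 ∉ {1, 1078} and s = 1, so 227 is a Miller–Rabin witness and 1079 is composite.
Base 855: x_0 = 855^539 mod 1079 = 524. x_0 ∉ {1, 1078} and s = 1, so 855 is a Miller–Rabin witness and 1079 is composite.
The smallest witness among the given bases is 3.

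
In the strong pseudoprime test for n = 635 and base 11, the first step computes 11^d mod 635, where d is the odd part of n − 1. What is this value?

n − 1 = 634 = 2^1 · 317, so s = 1 and d = 317.
11^317 mod 635 = 121.

121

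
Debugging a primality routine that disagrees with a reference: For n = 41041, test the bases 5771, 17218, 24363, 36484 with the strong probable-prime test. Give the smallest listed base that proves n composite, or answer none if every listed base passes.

17218

n − 1 = 41040 = 2^4 · 2565, so s = 4 and d = 2565.
Base 5771: x_0 = 5771^2565 mod 41041 = 41040. x_0 = 41040 ≡ −1, so 5771 is not a witness.
Base 17218: x_0 = 17218^2565 mod 41041 = 38303. x_0 is neither 1 nor 41040, so continue squaring. x_1 = 38303^2 mod 41041 = 27182. x_2 = 27182^2 mod 41041 = 1. x_2 = 1 but x_1 ≠ ±1, a nontrivial square root of 1 — 17218 is a witness and 41041 is composite.
Base 24363: x_0 = 24363^2565 mod 41041 = 3576. x_0 is neither 1 nor 41040, so continue squaring. x_1 = 3576^2 mod 41041 = 24025. x_2 = 24025^2 mod 41041 = 1. x_2 = 1 but x_1 ≠ ±1, a nontrivial square root of 1 — 24363 is a witness and 41041 is composite.
Base 36484: x_0 = 36484^2565 mod 41041 = 27279. x_0 is neither 1 nor 41040, so continue squaring. x_1 = 27279^2 mod 41041 = 29470. x_2 = 29470^2 mod 41041 = 12299. x_3 = 12299^2 mod 41041 = 29316. Reached i = s−1 = 3 without hitting −1: 36484 is a Miller–Rabin witness and 41041 is composite.
The smallest witness among the given bases is 17218.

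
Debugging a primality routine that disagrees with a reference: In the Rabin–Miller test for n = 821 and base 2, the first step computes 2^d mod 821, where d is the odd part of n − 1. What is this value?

n − 1 = 820 = 2^2 · 205, so s = 2 and d = 205.
Repeated squaring mod 821: 2^1 ≡ 2, 2^2 ≡ 4, 2^4 ≡ 16, 2^8 ≡ 256, 2^16 ≡ 677, 2^32 ≡ 211, 2^64 ≡ 187, 2^128 ≡ 487.
205 = 128 + 64 + 8 + 4 + 1, so 2^205 ≡ 487·187·256·16·2 ≡ 295 (mod 821).

295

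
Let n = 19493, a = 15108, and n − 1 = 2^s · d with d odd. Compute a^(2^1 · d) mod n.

n − 1 = 19492 = 2^2 · 4873, so s = 2 and d = 4873.
x_0 = 15108^4873 mod 19493 = 10680.
x_1 = 10680^2 mod 19493 = 8857.

8857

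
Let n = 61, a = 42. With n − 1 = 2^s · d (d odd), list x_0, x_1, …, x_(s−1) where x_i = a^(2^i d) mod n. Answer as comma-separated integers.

n − 1 = 60 = 2^2 · 15, so s = 2 and d = 15.
x_0 = 42^15 mod 61 = 1.
x_1 = 1^2 mod 61 = 1.

1, 1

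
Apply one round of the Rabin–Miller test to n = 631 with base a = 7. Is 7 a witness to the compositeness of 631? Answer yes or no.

n − 1 = 630 = 2^1 · 315, so s = 1 and d = 315.
By repeated squaring, 7^315 ≡ 630 (mod 631).
x_0 = 7^315 mod 631 = 630.
x_0 = 630 ≡ −1, so 7 is not a witness.

no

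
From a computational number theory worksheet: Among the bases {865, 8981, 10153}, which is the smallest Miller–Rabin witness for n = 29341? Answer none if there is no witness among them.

8981

n − 1 = 29340 = 2^2 · 7335, so s = 2 and d = 7335.
Base 865: x_0 = 865^7335 mod 29341 = 10847. x_0 is neither 1 nor 29340, so continue squaring. x_1 = 10847^2 mod 29341 = 29340. x_1 ≡ −1, so 865 is not a witness.
Base 8981: x_0 = 8981^7335 mod 29341 = 9027. x_0 is neither 1 nor 29340, so continue squaring. x_1 = 9027^2 mod 29341 = 6772. Reached i = s−1 = 1 without hitting −1: 8981 is a Miller–Rabin witness and 29341 is composite.
Base 10153: x_0 = 10153^7335 mod 29341 = 20800. x_0 is neither 1 nor 29340, so continue squaring. x_1 = 20800^2 mod 29341 = 6955. Reached i = s−1 = 1 without hitting −1: 10153 is a Miller–Rabin witness and 29341 is composite.
The smallest witness among the given bases is 8981.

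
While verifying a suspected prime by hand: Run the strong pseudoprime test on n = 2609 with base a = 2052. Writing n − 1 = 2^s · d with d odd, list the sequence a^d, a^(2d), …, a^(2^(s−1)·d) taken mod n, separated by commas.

1081, 2338, 389, 2608

n − 1 = 2608 = 2^4 · 163, so s = 4 and d = 163.
x_0 = 2052^163 mod 2609 = 1081.
x_1 = 1081^2 mod 2609 = 2338.
x_2 = 2338^2 mod 2609 = 389.
x_3 = 389^2 mod 2609 = 2608.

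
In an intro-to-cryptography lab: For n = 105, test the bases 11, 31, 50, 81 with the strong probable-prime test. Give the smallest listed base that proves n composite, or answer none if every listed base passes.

n − 1 = 104 = 2^3 · 13, so s = 3 and d = 13.
Base 11: x_0 = 11^13 mod 105 = 11. x_0 is neither 1 nor 104, so continue squaring. x_1 = 11^2 mod 105 = 16. x_2 = 16^2 mod 105 = 46. Reached i = s−1 = 2 without hitting −1: 11 is a Miller–Rabin witness and 105 is composite.
Base 31: x_0 = 31^13 mod 105 = 31. x_0 is neither 1 nor 104, so continue squaring. x_1 = 31^2 mod 105 = 16. x_2 = 16^2 mod 105 = 46. Reached i = s−1 = 2 without hitting −1: 31 is a Miller–Rabin witness and 105 is composite.
Base 50: x_0 = 50^13 mod 105 = 50. x_0 is neither 1 nor 104, so continue squaring. x_1 = 50^2 mod 105 = 85. x_2 = 85^2 mod 105 = 85. Reached i = s−1 = 2 without hitting −1: 50 is a Miller–Rabin witness and 105 is composite.
Base 81: x_0 = 81^13 mod 105 = 81. x_0 is neither 1 nor 104, so continue squaring. x_1 = 81^2 mod 105 = 51. x_2 = 51^2 mod 105 = 81. Reached i = s−1 = 2 without hitting −1: 81 is a Miller–Rabin witness and 105 is composite.
The smallest witness among the given bases is 11.

11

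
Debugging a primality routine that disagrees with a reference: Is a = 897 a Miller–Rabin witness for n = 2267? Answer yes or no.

n − 1 = 2266 = 2^1 · 1133, so s = 1 and d = 1133.
x_0 = 897^1133 mod 2267 = 1.
x_0 = 1, so 897 is not a witness.

no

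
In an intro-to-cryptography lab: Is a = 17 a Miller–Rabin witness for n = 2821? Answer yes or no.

no

n − 1 = 2820 = 2^2 · 705, so s = 2 and d = 705.
x_0 = 17^705 mod 2821 = 2820.
x_0 = 2820 ≡ −1, so 17 is not a witness.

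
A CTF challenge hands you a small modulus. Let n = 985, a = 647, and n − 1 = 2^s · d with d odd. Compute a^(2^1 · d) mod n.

4

n − 1 = 984 = 2^3 · 123, so s = 3 and d = 123.
x_0 = 647^123 mod 985 = 983.
x_1 = 983^2 mod 985 = 4.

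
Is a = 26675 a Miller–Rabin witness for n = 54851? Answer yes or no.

no

n − 1 = 54850 = 2^1 · 27425, so s = 1 and d = 27425.
By repeated squaring, 26675^27425 ≡ 1 (mod 54851).
x_0 = 26675^27425 mod 54851 = 1.
x_0 = 1, so 26675 is not a witness.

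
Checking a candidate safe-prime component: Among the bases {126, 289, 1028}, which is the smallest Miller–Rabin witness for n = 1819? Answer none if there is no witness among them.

n − 1 = 1818 = 2^1 · 909, so s = 1 and d = 909.
Base 126: x_0 = 126^909 mod 1819 = 346. x_0 ∉ {1, 1818} and s = 1, so 126 is a Miller–Rabin witness and 1819 is composite.
Base 289: x_0 = 289^909 mod 1819 = 255. x_0 ∉ {1, 1818} and s = 1, so 289 is a Miller–Rabin witness and 1819 is composite.
Base 1028: x_0 = 1028^909 mod 1819 = 978. x_0 ∉ {1, 1818} and s = 1, so 1028 is a Miller–Rabin witness and 1819 is composite.
The smallest witness among the given bases is 126.

126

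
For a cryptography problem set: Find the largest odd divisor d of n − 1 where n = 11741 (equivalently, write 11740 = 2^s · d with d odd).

Halving: 11740 → 5870 → 2935; 2935 is odd.
So 11740 = 2^2 · 2935.

2935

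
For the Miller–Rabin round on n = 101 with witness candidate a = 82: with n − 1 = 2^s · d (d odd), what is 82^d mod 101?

n − 1 = 100 = 2^2 · 25, so s = 2 and d = 25.
By repeated squaring, 82^25 ≡ 100 (mod 101).

100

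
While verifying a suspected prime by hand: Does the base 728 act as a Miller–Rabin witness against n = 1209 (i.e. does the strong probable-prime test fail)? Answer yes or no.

n − 1 = 1208 = 2^3 · 151, so s = 3 and d = 151.
Repeated squaring mod 1209: 728^1 ≡ 728, 728^2 ≡ 442, 728^4 ≡ 715, 728^8 ≡ 1027, 728^16 ≡ 481, 728^32 ≡ 442, 728^64 ≡ 715, 728^128 ≡ 1027.
151 = 128 + 16 + 4 + 2 + 1, so 728^151 ≡ 1027·481·715·442·728 ≡ 728 (mod 1209).
x_0 = 728^151 mod 1209 = 728.
x_0 is neither 1 nor 1208, so continue squaring.
x_1 = 728^2 mod 1209 = 442.
x_2 = 442^2 mod 1209 = 715.
Reached i = s−1 = 2 without hitting −1: 728 is a Miller–Rabin witness and 1209 is composite.

yes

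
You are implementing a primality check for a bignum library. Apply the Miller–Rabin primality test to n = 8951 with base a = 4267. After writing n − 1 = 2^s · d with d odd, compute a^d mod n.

n − 1 = 8950 = 2^1 · 4475, so s = 1 and d = 4475.
By repeated squaring, 4267^4475 ≡ 1 (mod 8951).

1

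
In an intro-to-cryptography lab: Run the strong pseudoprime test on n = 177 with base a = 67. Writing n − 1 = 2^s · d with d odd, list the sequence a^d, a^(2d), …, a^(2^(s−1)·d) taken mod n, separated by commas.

43, 79, 46, 169

n − 1 = 176 = 2^4 · 11, so s = 4 and d = 11.
x_0 = 67^11 mod 177 = 43.
x_1 = 43^2 mod 177 = 79.
x_2 = 79^2 mod 177 = 46.
x_3 = 46^2 mod 177 = 169.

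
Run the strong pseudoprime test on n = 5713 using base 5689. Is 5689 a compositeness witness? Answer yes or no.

n − 1 = 5712 = 2^4 · 357, so s = 4 and d = 357.
x_0 = 5689^357 mod 5713 = 1275.
x_0 is neither 1 nor 5712, so continue squaring.
x_1 = 1275^2 mod 5713 = 3133.
x_2 = 3133^2 mod 5713 = 755.
x_3 = 755^2 mod 5713 = 4438.
Reached i = s−1 = 3 without hitting −1: 5689 is a Miller–Rabin witness and 5713 is composite.

yes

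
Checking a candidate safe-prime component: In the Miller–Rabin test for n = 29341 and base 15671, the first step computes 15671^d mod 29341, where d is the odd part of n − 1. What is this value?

26424

n − 1 = 29340 = 2^2 · 7335, so s = 2 and d = 7335.
Repeated squaring mod 29341: 15671^1 ≡ 15671, 15671^2 ≡ 25412, 15671^4 ≡ 3675, 15671^8 ≡ 8765, 15671^16 ≡ 10487, 15671^32 ≡ 7101, 15671^64 ≡ 16363, 15671^128 ≡ 11144, 15671^256 ≡ 17624, 15671^512 ≡ 1550, 15671^1024 ≡ 25879, 15671^2048 ≡ 14316, 15671^4096 ≡ 971.
7335 = 4096 + 2048 + 1024 + 128 + 32 + 4 + 2 + 1, so 15671^7335 ≡ 971·14316·25879·11144·7101·3675·25412·15671 ≡ 26424 (mod 29341).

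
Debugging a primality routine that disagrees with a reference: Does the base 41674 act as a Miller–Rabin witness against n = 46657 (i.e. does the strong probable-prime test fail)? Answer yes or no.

no

n − 1 = 46656 = 2^6 · 729, so s = 6 and d = 729.
x_0 = 41674^729 mod 46657 = 1.
x_0 = 1, so 41674 is not a witness.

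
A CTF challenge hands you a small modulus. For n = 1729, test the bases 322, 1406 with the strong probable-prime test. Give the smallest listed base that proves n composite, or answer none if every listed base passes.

322

n − 1 = 1728 = 2^6 · 27, so s = 6 and d = 27.
Base 322: x_0 = 322^27 mod 1729 = 987. x_0 is neither 1 nor 1728, so continue squaring. x_1 = 987^2 mod 1729 = 742. x_2 = 742^2 mod 1729 = 742. x_3 = 742^2 mod 1729 = 742. x_4 = 742^2 mod 1729 = 742. x_5 = 742^2 mod 1729 = 742. Reached i = s−1 = 5 without hitting −1: 322 is a Miller–Rabin witness and 1729 is composite.
Base 1406: x_0 = 1406^27 mod 1729 = 1672. x_0 is neither 1 nor 1728, so continue squaring. x_1 = 1672^2 mod 1729 = 1520. x_2 = 1520^2 mod 1729 = 456. x_3 = 456^2 mod 1729 = 456. x_4 = 456^2 mod 1729 = 456. x_5 = 456^2 mod 1729 = 456. Reached i = s−1 = 5 without hitting −1: 1406 is a Miller–Rabin witness and 1729 is composite.
The smallest witness among the given bases is 322.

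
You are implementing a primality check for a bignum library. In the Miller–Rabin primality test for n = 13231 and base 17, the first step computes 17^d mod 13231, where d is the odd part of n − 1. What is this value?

n − 1 = 13230 = 2^1 · 6615, so s = 1 and d = 6615.
17^6615 mod 13231 = 1211.

1211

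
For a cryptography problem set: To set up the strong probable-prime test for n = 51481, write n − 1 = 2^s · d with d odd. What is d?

6435

Halving: 51480 → 25740 → 12870 → 6435; 6435 is odd.
So 51480 = 2^3 · 6435.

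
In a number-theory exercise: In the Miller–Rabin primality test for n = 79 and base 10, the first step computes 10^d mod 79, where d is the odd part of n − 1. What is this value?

1

n − 1 = 78 = 2^1 · 39, so s = 1 and d = 39.
10^39 mod 79 = 1.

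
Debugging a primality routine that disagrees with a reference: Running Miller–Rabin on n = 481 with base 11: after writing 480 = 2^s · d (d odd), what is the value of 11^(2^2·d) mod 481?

1

n − 1 = 480 = 2^5 · 15, so s = 5 and d = 15.
x_0 = 11^15 mod 481 = 369.
x_1 = 369^2 mod 481 = 38.
x_2 = 38^2 mod 481 = 1.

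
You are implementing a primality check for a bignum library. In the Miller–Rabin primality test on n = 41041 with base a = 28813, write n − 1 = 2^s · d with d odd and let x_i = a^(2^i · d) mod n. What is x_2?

1

n − 1 = 41040 = 2^4 · 2565, so s = 4 and d = 2565.
x_0 = 28813^2565 mod 41041 = 17711.
x_1 = 17711^2 mod 41041 = 3158.
x_2 = 3158^2 mod 41041 = 1.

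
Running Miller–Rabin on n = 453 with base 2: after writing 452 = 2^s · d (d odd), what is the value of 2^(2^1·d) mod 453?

n − 1 = 452 = 2^2 · 113, so s = 2 and d = 113.
Repeated squaring mod 453: 2^1 ≡ 2, 2^2 ≡ 4, 2^4 ≡ 16, 2^8 ≡ 256, 2^16 ≡ 304, 2^32 ≡ 4, 2^64 ≡ 16.
113 = 64 + 32 + 16 + 1, so 2^113 ≡ 16·4·304·2 ≡ 407 (mod 453).
x_0 = 407.
x_1 = 407^2 mod 453 = 304.

304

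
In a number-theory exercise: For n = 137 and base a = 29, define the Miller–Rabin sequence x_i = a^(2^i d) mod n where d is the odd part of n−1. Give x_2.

136

n − 1 = 136 = 2^3 · 17, so s = 3 and d = 17.
x_0 = 29^17 mod 137 = 96.
x_1 = 96^2 mod 137 = 37.
x_2 = 37^2 mod 137 = 136.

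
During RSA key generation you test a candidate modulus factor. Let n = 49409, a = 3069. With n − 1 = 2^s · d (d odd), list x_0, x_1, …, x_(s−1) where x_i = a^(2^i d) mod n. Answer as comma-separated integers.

n − 1 = 49408 = 2^8 · 193, so s = 8 and d = 193.
x_0 = 3069^193 mod 49409 = 49408.
x_1 = 49408^2 mod 49409 = 1.
x_2 = 1^2 mod 49409 = 1.
x_3 = 1^2 mod 49409 = 1.
x_4 = 1^2 mod 49409 = 1.
x_5 = 1^2 mod 49409 = 1.
x_6 = 1^2 mod 49409 = 1.
x_7 = 1^2 mod 49409 = 1.

49408, 1, 1, 1, 1, 1, 1, 1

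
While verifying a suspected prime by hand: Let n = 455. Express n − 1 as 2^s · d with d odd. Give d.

Halving: 454 → 227; 227 is odd.
So 454 = 2^1 · 227.

227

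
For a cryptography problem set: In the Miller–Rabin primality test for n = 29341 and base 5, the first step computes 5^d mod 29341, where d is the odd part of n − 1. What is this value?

15127

n − 1 = 29340 = 2^2 · 7335, so s = 2 and d = 7335.
5^7335 mod 29341 = 15127.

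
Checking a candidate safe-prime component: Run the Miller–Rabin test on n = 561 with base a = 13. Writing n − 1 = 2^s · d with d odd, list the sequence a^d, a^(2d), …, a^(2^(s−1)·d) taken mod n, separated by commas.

208, 67, 1, 1

n − 1 = 560 = 2^4 · 35, so s = 4 and d = 35.
x_0 = 13^35 mod 561 = 208.
x_1 = 208^2 mod 561 = 67.
x_2 = 67^2 mod 561 = 1.
x_3 = 1^2 mod 561 = 1.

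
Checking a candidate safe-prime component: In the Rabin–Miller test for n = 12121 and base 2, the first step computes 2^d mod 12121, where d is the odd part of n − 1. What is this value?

6604

n − 1 = 12120 = 2^3 · 1515, so s = 3 and d = 1515.
Repeated squaring mod 12121: 2^1 ≡ 2, 2^2 ≡ 4, 2^4 ≡ 16, 2^8 ≡ 256, 2^16 ≡ 4931, 2^32 ≡ 35, 2^64 ≡ 1225, 2^128 ≡ 9742, 2^256 ≡ 11255, 2^512 ≡ 10575, 2^1024 ≡ 2279.
1515 = 1024 + 256 + 128 + 64 + 32 + 8 + 2 + 1, so 2^1515 ≡ 2279·11255·9742·1225·35·256·4·2 ≡ 6604 (mod 12121).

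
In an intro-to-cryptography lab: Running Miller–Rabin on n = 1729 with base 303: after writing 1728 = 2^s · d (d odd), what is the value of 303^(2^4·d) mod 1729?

1

n − 1 = 1728 = 2^6 · 27, so s = 6 and d = 27.
x_0 = 303^27 mod 1729 = 246.
x_1 = 246^2 mod 1729 = 1.
x_2 = 1^2 mod 1729 = 1.
x_3 = 1^2 mod 1729 = 1.
x_4 = 1^2 mod 1729 = 1.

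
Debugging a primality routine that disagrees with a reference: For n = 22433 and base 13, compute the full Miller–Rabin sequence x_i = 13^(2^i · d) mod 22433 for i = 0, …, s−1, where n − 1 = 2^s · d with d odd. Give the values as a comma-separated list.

290, 16801, 21595, 6821, 22432

n − 1 = 22432 = 2^5 · 701, so s = 5 and d = 701.
x_0 = 13^701 mod 22433 = 290.
x_1 = 290^2 mod 22433 = 16801.
x_2 = 16801^2 mod 22433 = 21595.
x_3 = 21595^2 mod 22433 = 6821.
x_4 = 6821^2 mod 22433 = 22432.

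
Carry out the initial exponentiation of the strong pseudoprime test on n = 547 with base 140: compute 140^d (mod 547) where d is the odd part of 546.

1

n − 1 = 546 = 2^1 · 273, so s = 1 and d = 273.
By repeated squaring, 140^273 ≡ 1 (mod 547).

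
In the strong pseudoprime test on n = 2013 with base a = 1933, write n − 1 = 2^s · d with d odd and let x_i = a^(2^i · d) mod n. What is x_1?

652

n − 1 = 2012 = 2^2 · 503, so s = 2 and d = 503.
x_0 = 1933^503 mod 2013 = 259.
x_1 = 259^2 mod 2013 = 652.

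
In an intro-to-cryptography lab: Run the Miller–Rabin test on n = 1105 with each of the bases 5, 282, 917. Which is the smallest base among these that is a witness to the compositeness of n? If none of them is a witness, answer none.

5

n − 1 = 1104 = 2^4 · 69, so s = 4 and d = 69.
Base 5: x_0 = 5^69 mod 1105 = 915. x_0 is neither 1 nor 1104, so continue squaring. x_1 = 915^2 mod 1105 = 740. x_2 = 740^2 mod 1105 = 625. x_3 = 625^2 mod 1105 = 560. Reached i = s−1 = 3 without hitting −1: 5 is a Miller–Rabin witness and 1105 is composite.
Base 282: x_0 = 282^69 mod 1105 = 482. x_0 is neither 1 nor 1104, so continue squaring. x_1 = 482^2 mod 1105 = 274. x_2 = 274^2 mod 1105 = 1041. x_3 = 1041^2 mod 1105 = 781. Reached i = s−1 = 3 without hitting −1: 282 is a Miller–Rabin witness and 1105 is composite.
Base 917: x_0 = 917^69 mod 1105 = 1087. x_0 is neither 1 nor 1104, so continue squaring. x_1 = 1087^2 mod 1105 = 324. x_2 = 324^2 mod 1105 = 1. x_2 = 1 but x_1 ≠ ±1, a nontrivial square root of 1 — 917 is a witness and 1105 is composite.
The smallest witness among the given bases is 5.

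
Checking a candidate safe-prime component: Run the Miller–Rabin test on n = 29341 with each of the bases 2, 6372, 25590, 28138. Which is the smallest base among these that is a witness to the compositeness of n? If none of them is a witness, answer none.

none

n − 1 = 29340 = 2^2 · 7335, so s = 2 and d = 7335.
Base 2: x_0 = 2^7335 mod 29341 = 26424. x_0 is neither 1 nor 29340, so continue squaring. x_1 = 26424^2 mod 29341 = 29340. x_1 ≡ −1, so 2 is not a witness.
Base 6372: x_0 = 6372^7335 mod 29341 = 7431. x_0 is neither 1 nor 29340, so continue squaring. x_1 = 7431^2 mod 29341 = 29340. x_1 ≡ −1, so 6372 is not a witness.
Base 25590: x_0 = 25590^7335 mod 29341 = 7431. x_0 is neither 1 nor 29340, so continue squaring. x_1 = 7431^2 mod 29341 = 29340. x_1 ≡ −1, so 25590 is not a witness.
Base 28138: x_0 = 28138^7335 mod 29341 = 15361. x_0 is neither 1 nor 29340, so continue squaring. x_1 = 15361^2 mod 29341 = 29340. x_1 ≡ −1, so 28138 is not a witness.
No listed base is a witness for 29341.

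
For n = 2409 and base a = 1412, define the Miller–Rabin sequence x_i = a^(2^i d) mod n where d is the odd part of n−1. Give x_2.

n − 1 = 2408 = 2^3 · 301, so s = 3 and d = 301.
Repeated squaring mod 2409: 1412^1 ≡ 1412, 1412^2 ≡ 1501, 1412^4 ≡ 586, 1412^8 ≡ 1318, 1412^16 ≡ 235, 1412^32 ≡ 2227, 1412^64 ≡ 1807, 1412^128 ≡ 1054, 1412^256 ≡ 367.
301 = 256 + 32 + 8 + 4 + 1, so 1412^301 ≡ 367·2227·1318·586·1412 ≡ 2171 (mod 2409).
x_0 = 2171.
x_1 = 2171^2 mod 2409 = 1237.
x_2 = 1237^2 mod 2409 = 454.

454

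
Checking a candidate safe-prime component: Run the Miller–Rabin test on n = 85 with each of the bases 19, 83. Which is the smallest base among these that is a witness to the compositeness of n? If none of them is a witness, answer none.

19

n − 1 = 84 = 2^2 · 21, so s = 2 and d = 21.
Base 19: x_0 = 19^21 mod 85 = 49. x_0 is neither 1 nor 84, so continue squaring. x_1 = 49^2 mod 85 = 21. Reached i = s−1 = 1 without hitting −1: 19 is a Miller–Rabin witness and 85 is composite.
Base 83: x_0 = 83^21 mod 85 = 53. x_0 is neither 1 nor 84, so continue squaring. x_1 = 53^2 mod 85 = 4. Reached i = s−1 = 1 without hitting −1: 83 is a Miller–Rabin witness and 85 is composite.
The smallest witness among the given bases is 19.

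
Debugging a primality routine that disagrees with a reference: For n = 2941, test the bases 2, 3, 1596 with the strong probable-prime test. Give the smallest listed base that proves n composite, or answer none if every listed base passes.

2

n − 1 = 2940 = 2^2 · 735, so s = 2 and d = 735.
Base 2: x_0 = 2^735 mod 2941 = 2491. x_0 is neither 1 nor 2940, so continue squaring. x_1 = 2491^2 mod 2941 = 2512. Reached i = s−1 = 1 without hitting −1: 2 is a Miller–Rabin witness and 2941 is composite.
Base 3: x_0 = 3^735 mod 2941 = 2862. x_0 is neither 1 nor 2940, so continue squaring. x_1 = 2862^2 mod 2941 = 359. Reached i = s−1 = 1 without hitting −1: 3 is a Miller–Rabin witness and 2941 is composite.
Base 1596: x_0 = 1596^735 mod 2941 = 399. x_0 is neither 1 nor 2940, so continue squaring. x_1 = 399^2 mod 2941 = 387. Reached i = s−1 = 1 without hitting −1: 1596 is a Miller–Rabin witness and 2941 is composite.
The smallest witness among the given bases is 2.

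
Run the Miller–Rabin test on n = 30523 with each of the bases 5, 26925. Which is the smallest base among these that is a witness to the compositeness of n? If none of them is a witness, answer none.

5

n − 1 = 30522 = 2^1 · 15261, so s = 1 and d = 15261.
Base 5: x_0 = 5^15261 mod 30523 = 17880. x_0 ∉ {1, 30522} and s = 1, so 5 is a Miller–Rabin witness and 30523 is composite.
Base 26925: x_0 = 26925^15261 mod 30523 = 6489. x_0 ∉ {1, 30522} and s = 1, so 26925 is a Miller–Rabin witness and 30523 is composite.
The smallest witness among the given bases is 5.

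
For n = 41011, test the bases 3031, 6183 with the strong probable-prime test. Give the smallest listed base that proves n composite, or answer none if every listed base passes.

none

n − 1 = 41010 = 2^1 · 20505, so s = 1 and d = 20505.
Base 3031: x_0 = 3031^20505 mod 41011 = 41010. x_0 = 41010 ≡ −1, so 3031 is not a witness.
Base 6183: x_0 = 6183^20505 mod 41011 = 41010. x_0 = 41010 ≡ −1, so 6183 is not a witness.
No listed base is a witness for 41011.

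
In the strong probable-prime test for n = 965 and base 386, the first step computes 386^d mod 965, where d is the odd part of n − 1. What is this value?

n − 1 = 964 = 2^2 · 241, so s = 2 and d = 241.
386^241 mod 965 = 386.

386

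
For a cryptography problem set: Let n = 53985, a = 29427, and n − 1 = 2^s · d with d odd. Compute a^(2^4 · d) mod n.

n − 1 = 53984 = 2^5 · 1687, so s = 5 and d = 1687.
x_0 = 29427^1687 mod 53985 = 47043.
x_1 = 47043^2 mod 53985 = 36744.
x_2 = 36744^2 mod 53985 = 10671.
x_3 = 10671^2 mod 53985 = 15876.
x_4 = 15876^2 mod 53985 = 45396.

45396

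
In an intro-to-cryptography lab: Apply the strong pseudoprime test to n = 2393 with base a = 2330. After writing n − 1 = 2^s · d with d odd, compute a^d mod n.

n − 1 = 2392 = 2^3 · 299, so s = 3 and d = 299.
Repeated squaring mod 2393: 2330^1 ≡ 2330, 2330^2 ≡ 1576, 2330^4 ≡ 2235, 2330^8 ≡ 1034, 2330^16 ≡ 1878, 2330^32 ≡ 1995, 2330^64 ≡ 466, 2330^128 ≡ 1786, 2330^256 ≡ 2320.
299 = 256 + 32 + 8 + 2 + 1, so 2330^299 ≡ 2320·1995·1034·1576·2330 ≡ 58 (mod 2393).

58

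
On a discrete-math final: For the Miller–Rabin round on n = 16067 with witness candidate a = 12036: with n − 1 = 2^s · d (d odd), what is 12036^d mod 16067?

16066

n − 1 = 16066 = 2^1 · 8033, so s = 1 and d = 8033.
12036^8033 mod 16067 = 16066.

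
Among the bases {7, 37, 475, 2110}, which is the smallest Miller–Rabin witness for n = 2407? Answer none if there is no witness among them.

n − 1 = 2406 = 2^1 · 1203, so s = 1 and d = 1203.
Base 7: x_0 = 7^1203 mod 2407 = 953. x_0 ∉ {1, 2406} and s = 1, so 7 is a Miller–Rabin witness and 2407 is composite.
Base 37: x_0 = 37^1203 mod 2407 = 1055. x_0 ∉ {1, 2406} and s = 1, so 37 is a Miller–Rabin witness and 2407 is composite.
Base 475: x_0 = 475^1203 mod 2407 = 2038. x_0 ∉ {1, 2406} and s = 1, so 475 is a Miller–Rabin witness and 2407 is composite.
Base 2110: x_0 = 2110^1203 mod 2407 = 62. x_0 ∉ {1, 2406} and s = 1, so 2110 is a Miller–Rabin witness and 2407 is composite.
The smallest witness among the given bases is 7.

7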